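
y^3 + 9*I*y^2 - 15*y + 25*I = (y - I)*(y + 5*I)^2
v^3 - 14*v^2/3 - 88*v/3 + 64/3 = (v - 8)*(v - 2/3)*(v + 4)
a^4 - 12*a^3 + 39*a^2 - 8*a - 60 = (a - 6)*(a - 5)*(a - 2)*(a + 1)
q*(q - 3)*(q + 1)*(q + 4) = q^4 + 2*q^3 - 11*q^2 - 12*q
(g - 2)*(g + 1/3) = g^2 - 5*g/3 - 2/3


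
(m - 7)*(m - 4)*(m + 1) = m^3 - 10*m^2 + 17*m + 28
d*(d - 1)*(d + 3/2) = d^3 + d^2/2 - 3*d/2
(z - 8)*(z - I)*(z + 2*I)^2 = z^4 - 8*z^3 + 3*I*z^3 - 24*I*z^2 + 4*I*z - 32*I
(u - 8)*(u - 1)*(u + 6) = u^3 - 3*u^2 - 46*u + 48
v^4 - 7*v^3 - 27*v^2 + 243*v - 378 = (v - 7)*(v - 3)^2*(v + 6)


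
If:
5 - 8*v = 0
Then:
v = 5/8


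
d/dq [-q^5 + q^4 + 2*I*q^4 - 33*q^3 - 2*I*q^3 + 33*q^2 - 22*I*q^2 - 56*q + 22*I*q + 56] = -5*q^4 + q^3*(4 + 8*I) + q^2*(-99 - 6*I) + q*(66 - 44*I) - 56 + 22*I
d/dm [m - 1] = 1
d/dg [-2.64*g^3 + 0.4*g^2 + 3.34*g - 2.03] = -7.92*g^2 + 0.8*g + 3.34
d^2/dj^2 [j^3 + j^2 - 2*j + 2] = 6*j + 2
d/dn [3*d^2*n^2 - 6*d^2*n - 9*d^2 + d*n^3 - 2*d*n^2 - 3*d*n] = d*(6*d*n - 6*d + 3*n^2 - 4*n - 3)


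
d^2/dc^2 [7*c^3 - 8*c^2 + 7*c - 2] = 42*c - 16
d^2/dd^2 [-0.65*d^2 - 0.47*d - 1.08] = -1.30000000000000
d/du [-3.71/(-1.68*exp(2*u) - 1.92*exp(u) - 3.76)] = (-12.4656*exp(u) - 7.1232)*exp(u)/(1.68*exp(2*u) + 1.92*exp(u) + 3.76)^2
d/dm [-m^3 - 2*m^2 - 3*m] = -3*m^2 - 4*m - 3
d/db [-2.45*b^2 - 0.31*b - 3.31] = -4.9*b - 0.31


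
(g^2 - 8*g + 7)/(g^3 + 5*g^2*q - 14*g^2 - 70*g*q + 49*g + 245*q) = (g - 1)/(g^2 + 5*g*q - 7*g - 35*q)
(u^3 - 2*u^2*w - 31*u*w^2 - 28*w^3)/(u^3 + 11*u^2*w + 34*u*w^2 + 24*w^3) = (u - 7*w)/(u + 6*w)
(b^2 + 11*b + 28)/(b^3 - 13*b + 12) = (b + 7)/(b^2 - 4*b + 3)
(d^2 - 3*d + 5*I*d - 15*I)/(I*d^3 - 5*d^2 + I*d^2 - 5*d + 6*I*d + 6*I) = (-I*d^2 + d*(5 + 3*I) - 15)/(d^3 + d^2*(1 + 5*I) + d*(6 + 5*I) + 6)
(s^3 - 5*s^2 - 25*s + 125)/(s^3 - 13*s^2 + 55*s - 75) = (s + 5)/(s - 3)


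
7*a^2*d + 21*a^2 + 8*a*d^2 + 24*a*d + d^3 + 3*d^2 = (a + d)*(7*a + d)*(d + 3)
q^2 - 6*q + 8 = (q - 4)*(q - 2)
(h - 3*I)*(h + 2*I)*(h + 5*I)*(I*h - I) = I*h^4 - 4*h^3 - I*h^3 + 4*h^2 + 11*I*h^2 - 30*h - 11*I*h + 30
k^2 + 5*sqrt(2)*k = k*(k + 5*sqrt(2))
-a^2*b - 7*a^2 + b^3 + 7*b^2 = (-a + b)*(a + b)*(b + 7)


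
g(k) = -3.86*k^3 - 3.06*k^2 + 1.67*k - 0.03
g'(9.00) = -991.39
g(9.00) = -3046.80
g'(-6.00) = -378.49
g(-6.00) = 713.55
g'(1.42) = -30.37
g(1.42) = -14.88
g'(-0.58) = 1.32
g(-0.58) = -1.27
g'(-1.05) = -4.67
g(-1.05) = -0.69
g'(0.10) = 0.94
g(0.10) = 0.10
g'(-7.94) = -679.78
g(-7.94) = 1725.98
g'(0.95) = -14.59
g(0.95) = -4.51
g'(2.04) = -59.01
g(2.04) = -42.13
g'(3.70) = -179.50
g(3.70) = -231.26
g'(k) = -11.58*k^2 - 6.12*k + 1.67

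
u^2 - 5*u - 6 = (u - 6)*(u + 1)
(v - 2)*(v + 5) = v^2 + 3*v - 10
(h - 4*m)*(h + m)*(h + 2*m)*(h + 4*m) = h^4 + 3*h^3*m - 14*h^2*m^2 - 48*h*m^3 - 32*m^4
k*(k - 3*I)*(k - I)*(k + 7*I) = k^4 + 3*I*k^3 + 25*k^2 - 21*I*k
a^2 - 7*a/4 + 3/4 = (a - 1)*(a - 3/4)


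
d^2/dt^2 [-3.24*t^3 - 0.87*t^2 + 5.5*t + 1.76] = -19.44*t - 1.74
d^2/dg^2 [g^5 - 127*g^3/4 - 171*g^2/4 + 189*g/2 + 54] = 20*g^3 - 381*g/2 - 171/2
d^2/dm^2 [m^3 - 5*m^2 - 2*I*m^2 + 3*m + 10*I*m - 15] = 6*m - 10 - 4*I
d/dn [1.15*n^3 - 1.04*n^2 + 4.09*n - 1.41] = 3.45*n^2 - 2.08*n + 4.09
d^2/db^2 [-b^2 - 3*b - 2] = -2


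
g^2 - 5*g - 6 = (g - 6)*(g + 1)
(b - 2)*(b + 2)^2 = b^3 + 2*b^2 - 4*b - 8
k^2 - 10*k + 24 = (k - 6)*(k - 4)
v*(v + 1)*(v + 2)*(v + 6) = v^4 + 9*v^3 + 20*v^2 + 12*v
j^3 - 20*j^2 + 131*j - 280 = (j - 8)*(j - 7)*(j - 5)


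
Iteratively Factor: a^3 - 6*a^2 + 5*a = (a - 5)*(a^2 - a) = (a - 5)*(a - 1)*(a)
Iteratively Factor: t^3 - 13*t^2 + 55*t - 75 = (t - 5)*(t^2 - 8*t + 15) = (t - 5)*(t - 3)*(t - 5)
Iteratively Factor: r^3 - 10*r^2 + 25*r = (r - 5)*(r^2 - 5*r) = r*(r - 5)*(r - 5)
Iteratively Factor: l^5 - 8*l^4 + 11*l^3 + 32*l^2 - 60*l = (l - 5)*(l^4 - 3*l^3 - 4*l^2 + 12*l) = (l - 5)*(l - 3)*(l^3 - 4*l) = (l - 5)*(l - 3)*(l - 2)*(l^2 + 2*l) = (l - 5)*(l - 3)*(l - 2)*(l + 2)*(l)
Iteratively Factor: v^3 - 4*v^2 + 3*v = (v - 3)*(v^2 - v) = v*(v - 3)*(v - 1)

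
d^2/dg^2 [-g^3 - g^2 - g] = -6*g - 2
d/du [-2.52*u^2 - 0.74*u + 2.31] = -5.04*u - 0.74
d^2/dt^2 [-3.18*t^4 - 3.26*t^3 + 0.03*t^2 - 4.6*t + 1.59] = -38.16*t^2 - 19.56*t + 0.06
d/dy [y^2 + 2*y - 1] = 2*y + 2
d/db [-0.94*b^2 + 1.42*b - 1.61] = 1.42 - 1.88*b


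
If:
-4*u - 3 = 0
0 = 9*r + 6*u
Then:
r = 1/2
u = -3/4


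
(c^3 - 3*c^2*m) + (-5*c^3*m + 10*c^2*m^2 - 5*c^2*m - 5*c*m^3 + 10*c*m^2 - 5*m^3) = -5*c^3*m + c^3 + 10*c^2*m^2 - 8*c^2*m - 5*c*m^3 + 10*c*m^2 - 5*m^3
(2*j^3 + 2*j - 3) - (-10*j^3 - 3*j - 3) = 12*j^3 + 5*j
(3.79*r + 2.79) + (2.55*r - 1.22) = 6.34*r + 1.57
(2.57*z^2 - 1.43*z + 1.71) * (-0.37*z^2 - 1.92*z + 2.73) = -0.9509*z^4 - 4.4053*z^3 + 9.129*z^2 - 7.1871*z + 4.6683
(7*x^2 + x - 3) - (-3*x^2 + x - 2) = 10*x^2 - 1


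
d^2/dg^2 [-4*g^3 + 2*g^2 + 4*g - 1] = 4 - 24*g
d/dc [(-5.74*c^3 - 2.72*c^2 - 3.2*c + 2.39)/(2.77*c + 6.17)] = (-31.7996*c^3 - 113.7818*c^2 - 33.5648*c - 26.3643)/(7.6729*c^2 + 34.1818*c + 38.0689)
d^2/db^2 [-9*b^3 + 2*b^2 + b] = 4 - 54*b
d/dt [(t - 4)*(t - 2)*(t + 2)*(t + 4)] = 4*t*(t^2 - 10)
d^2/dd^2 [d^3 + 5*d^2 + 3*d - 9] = 6*d + 10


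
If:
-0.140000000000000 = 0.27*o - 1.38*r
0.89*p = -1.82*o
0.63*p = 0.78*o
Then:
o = 0.00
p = 0.00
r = 0.10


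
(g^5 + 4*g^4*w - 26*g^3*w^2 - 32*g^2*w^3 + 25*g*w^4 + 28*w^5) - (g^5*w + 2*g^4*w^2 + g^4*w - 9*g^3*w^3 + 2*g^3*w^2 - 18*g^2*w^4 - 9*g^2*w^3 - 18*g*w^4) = -g^5*w + g^5 - 2*g^4*w^2 + 3*g^4*w + 9*g^3*w^3 - 28*g^3*w^2 + 18*g^2*w^4 - 23*g^2*w^3 + 43*g*w^4 + 28*w^5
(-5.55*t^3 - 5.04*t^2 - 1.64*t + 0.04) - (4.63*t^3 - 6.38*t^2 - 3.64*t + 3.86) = -10.18*t^3 + 1.34*t^2 + 2.0*t - 3.82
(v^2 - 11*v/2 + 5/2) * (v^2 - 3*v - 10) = v^4 - 17*v^3/2 + 9*v^2 + 95*v/2 - 25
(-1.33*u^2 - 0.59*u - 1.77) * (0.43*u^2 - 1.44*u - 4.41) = -0.5719*u^4 + 1.6615*u^3 + 5.9538*u^2 + 5.1507*u + 7.8057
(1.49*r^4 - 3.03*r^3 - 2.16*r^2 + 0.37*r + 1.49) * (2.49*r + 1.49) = 3.7101*r^5 - 5.3246*r^4 - 9.8931*r^3 - 2.2971*r^2 + 4.2614*r + 2.2201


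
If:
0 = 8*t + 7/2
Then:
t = -7/16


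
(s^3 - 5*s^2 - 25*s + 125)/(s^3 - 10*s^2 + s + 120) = (s^2 - 25)/(s^2 - 5*s - 24)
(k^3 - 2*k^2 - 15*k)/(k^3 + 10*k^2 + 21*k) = (k - 5)/(k + 7)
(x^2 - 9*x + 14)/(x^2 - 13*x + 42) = (x - 2)/(x - 6)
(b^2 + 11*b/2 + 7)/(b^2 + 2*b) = (b + 7/2)/b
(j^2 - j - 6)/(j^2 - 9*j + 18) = (j + 2)/(j - 6)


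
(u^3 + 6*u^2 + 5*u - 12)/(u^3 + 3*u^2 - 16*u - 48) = (u - 1)/(u - 4)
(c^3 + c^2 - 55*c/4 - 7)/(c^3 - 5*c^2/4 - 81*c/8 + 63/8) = 2*(2*c^2 + 9*c + 4)/(4*c^2 + 9*c - 9)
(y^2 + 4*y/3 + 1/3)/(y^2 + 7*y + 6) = (y + 1/3)/(y + 6)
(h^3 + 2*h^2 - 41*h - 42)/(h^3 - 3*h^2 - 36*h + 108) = (h^2 + 8*h + 7)/(h^2 + 3*h - 18)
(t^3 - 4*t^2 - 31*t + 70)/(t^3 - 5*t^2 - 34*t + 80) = (t - 7)/(t - 8)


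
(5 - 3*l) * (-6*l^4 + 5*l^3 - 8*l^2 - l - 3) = 18*l^5 - 45*l^4 + 49*l^3 - 37*l^2 + 4*l - 15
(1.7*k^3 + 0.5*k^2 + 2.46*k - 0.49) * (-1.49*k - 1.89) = -2.533*k^4 - 3.958*k^3 - 4.6104*k^2 - 3.9193*k + 0.9261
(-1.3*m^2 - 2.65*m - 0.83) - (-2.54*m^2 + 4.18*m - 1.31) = 1.24*m^2 - 6.83*m + 0.48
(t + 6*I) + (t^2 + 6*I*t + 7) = t^2 + t + 6*I*t + 7 + 6*I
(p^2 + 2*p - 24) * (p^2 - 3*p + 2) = p^4 - p^3 - 28*p^2 + 76*p - 48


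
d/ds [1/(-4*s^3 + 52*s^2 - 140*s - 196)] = (3*s^2 - 26*s + 35)/(4*(s^3 - 13*s^2 + 35*s + 49)^2)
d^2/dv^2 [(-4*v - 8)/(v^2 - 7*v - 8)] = 8*((v + 2)*(2*v - 7)^2 + (3*v - 5)*(-v^2 + 7*v + 8))/(-v^2 + 7*v + 8)^3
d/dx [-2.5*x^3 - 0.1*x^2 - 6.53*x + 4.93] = -7.5*x^2 - 0.2*x - 6.53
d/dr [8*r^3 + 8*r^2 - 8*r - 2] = 24*r^2 + 16*r - 8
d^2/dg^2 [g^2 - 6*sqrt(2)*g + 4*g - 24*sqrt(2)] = 2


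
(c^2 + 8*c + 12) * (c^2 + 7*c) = c^4 + 15*c^3 + 68*c^2 + 84*c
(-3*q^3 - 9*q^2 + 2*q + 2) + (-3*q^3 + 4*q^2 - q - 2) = -6*q^3 - 5*q^2 + q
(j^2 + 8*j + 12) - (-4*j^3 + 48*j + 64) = 4*j^3 + j^2 - 40*j - 52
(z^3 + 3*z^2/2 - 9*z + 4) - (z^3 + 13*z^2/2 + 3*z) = -5*z^2 - 12*z + 4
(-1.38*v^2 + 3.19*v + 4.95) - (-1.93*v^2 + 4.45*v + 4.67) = 0.55*v^2 - 1.26*v + 0.28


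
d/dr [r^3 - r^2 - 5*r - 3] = 3*r^2 - 2*r - 5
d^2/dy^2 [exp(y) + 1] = exp(y)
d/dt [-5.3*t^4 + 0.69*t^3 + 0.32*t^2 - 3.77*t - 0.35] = -21.2*t^3 + 2.07*t^2 + 0.64*t - 3.77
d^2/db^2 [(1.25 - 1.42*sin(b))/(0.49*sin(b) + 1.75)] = 0.186588921282799*(-1.517775*sin(b)^2 + 5.420625*sin(b) + 3.03555)/(0.28*sin(b) + 1.0)^3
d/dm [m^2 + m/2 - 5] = 2*m + 1/2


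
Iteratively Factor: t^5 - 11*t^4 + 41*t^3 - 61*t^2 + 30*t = (t - 3)*(t^4 - 8*t^3 + 17*t^2 - 10*t) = (t - 3)*(t - 2)*(t^3 - 6*t^2 + 5*t) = (t - 5)*(t - 3)*(t - 2)*(t^2 - t) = t*(t - 5)*(t - 3)*(t - 2)*(t - 1)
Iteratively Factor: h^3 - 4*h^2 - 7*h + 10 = (h + 2)*(h^2 - 6*h + 5) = (h - 5)*(h + 2)*(h - 1)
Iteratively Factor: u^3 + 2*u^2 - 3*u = (u)*(u^2 + 2*u - 3) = u*(u - 1)*(u + 3)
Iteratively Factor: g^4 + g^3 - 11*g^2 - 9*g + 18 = (g + 2)*(g^3 - g^2 - 9*g + 9) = (g - 1)*(g + 2)*(g^2 - 9) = (g - 1)*(g + 2)*(g + 3)*(g - 3)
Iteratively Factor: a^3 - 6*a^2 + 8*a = (a)*(a^2 - 6*a + 8) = a*(a - 2)*(a - 4)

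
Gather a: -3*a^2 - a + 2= -3*a^2 - a + 2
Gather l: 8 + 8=16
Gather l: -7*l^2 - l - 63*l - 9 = -7*l^2 - 64*l - 9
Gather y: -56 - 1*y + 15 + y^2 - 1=y^2 - y - 42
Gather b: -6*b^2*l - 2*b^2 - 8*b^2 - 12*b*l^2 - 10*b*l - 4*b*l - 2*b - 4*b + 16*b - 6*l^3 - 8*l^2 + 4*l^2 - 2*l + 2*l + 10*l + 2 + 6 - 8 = b^2*(-6*l - 10) + b*(-12*l^2 - 14*l + 10) - 6*l^3 - 4*l^2 + 10*l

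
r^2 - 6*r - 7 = (r - 7)*(r + 1)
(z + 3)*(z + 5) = z^2 + 8*z + 15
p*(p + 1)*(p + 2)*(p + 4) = p^4 + 7*p^3 + 14*p^2 + 8*p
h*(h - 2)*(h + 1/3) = h^3 - 5*h^2/3 - 2*h/3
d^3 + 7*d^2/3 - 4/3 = (d - 2/3)*(d + 1)*(d + 2)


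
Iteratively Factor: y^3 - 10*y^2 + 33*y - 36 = (y - 3)*(y^2 - 7*y + 12) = (y - 4)*(y - 3)*(y - 3)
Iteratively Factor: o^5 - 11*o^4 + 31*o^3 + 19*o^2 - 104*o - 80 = (o - 4)*(o^4 - 7*o^3 + 3*o^2 + 31*o + 20) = (o - 4)*(o + 1)*(o^3 - 8*o^2 + 11*o + 20) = (o - 4)*(o + 1)^2*(o^2 - 9*o + 20) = (o - 5)*(o - 4)*(o + 1)^2*(o - 4)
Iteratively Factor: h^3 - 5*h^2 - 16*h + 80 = (h + 4)*(h^2 - 9*h + 20) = (h - 4)*(h + 4)*(h - 5)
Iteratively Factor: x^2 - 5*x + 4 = (x - 1)*(x - 4)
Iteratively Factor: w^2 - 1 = (w - 1)*(w + 1)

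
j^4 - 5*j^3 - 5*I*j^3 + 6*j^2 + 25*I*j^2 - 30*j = j*(j - 5)*(j - 6*I)*(j + I)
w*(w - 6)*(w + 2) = w^3 - 4*w^2 - 12*w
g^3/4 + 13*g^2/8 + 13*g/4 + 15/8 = (g/4 + 1/4)*(g + 5/2)*(g + 3)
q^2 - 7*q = q*(q - 7)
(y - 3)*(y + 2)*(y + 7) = y^3 + 6*y^2 - 13*y - 42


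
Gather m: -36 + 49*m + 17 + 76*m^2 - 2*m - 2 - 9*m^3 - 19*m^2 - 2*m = -9*m^3 + 57*m^2 + 45*m - 21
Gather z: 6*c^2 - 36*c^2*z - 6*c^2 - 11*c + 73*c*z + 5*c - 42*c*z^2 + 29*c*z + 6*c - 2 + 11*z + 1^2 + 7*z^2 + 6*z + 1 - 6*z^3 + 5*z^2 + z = -6*z^3 + z^2*(12 - 42*c) + z*(-36*c^2 + 102*c + 18)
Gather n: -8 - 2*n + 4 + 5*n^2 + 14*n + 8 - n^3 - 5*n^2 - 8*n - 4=-n^3 + 4*n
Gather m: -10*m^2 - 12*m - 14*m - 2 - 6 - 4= -10*m^2 - 26*m - 12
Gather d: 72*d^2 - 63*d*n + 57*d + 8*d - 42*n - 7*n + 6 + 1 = 72*d^2 + d*(65 - 63*n) - 49*n + 7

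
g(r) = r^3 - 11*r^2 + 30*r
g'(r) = 3*r^2 - 22*r + 30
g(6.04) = 0.25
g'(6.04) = 6.56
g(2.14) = 23.62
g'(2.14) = -3.34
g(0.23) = 6.33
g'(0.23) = 25.10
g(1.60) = 23.94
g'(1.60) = 2.48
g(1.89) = 24.16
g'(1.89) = -0.86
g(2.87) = 19.13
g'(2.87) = -8.43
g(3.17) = 16.42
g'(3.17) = -9.59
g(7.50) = 28.12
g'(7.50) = 33.75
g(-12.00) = -3672.00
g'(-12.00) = 726.00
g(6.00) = 0.00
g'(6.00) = 6.00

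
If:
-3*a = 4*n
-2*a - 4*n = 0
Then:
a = 0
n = 0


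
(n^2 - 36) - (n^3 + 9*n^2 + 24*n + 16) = -n^3 - 8*n^2 - 24*n - 52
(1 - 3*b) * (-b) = 3*b^2 - b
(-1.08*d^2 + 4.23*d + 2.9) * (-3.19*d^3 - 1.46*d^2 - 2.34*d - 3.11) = 3.4452*d^5 - 11.9169*d^4 - 12.8996*d^3 - 10.7734*d^2 - 19.9413*d - 9.019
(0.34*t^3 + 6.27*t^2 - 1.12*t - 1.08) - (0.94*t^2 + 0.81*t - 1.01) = 0.34*t^3 + 5.33*t^2 - 1.93*t - 0.0700000000000001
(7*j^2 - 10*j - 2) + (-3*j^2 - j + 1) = 4*j^2 - 11*j - 1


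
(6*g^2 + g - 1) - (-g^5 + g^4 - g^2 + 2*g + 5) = g^5 - g^4 + 7*g^2 - g - 6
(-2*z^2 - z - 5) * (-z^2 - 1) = 2*z^4 + z^3 + 7*z^2 + z + 5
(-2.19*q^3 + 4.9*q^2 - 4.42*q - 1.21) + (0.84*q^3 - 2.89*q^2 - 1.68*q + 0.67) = -1.35*q^3 + 2.01*q^2 - 6.1*q - 0.54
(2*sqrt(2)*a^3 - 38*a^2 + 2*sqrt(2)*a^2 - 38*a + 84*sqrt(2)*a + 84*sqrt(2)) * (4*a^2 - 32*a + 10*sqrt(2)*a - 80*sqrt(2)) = 8*sqrt(2)*a^5 - 112*a^4 - 56*sqrt(2)*a^4 - 108*sqrt(2)*a^3 + 784*a^3 + 308*sqrt(2)*a^2 + 2576*a^2 - 11760*a + 352*sqrt(2)*a - 13440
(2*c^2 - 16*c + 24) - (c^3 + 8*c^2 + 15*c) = -c^3 - 6*c^2 - 31*c + 24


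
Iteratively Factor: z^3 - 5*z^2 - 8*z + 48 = (z - 4)*(z^2 - z - 12) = (z - 4)*(z + 3)*(z - 4)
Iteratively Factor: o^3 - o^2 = (o - 1)*(o^2) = o*(o - 1)*(o)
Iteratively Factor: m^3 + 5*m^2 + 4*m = (m + 1)*(m^2 + 4*m) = (m + 1)*(m + 4)*(m)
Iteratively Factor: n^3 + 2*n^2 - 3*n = (n + 3)*(n^2 - n) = n*(n + 3)*(n - 1)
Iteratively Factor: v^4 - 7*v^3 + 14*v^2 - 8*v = (v - 2)*(v^3 - 5*v^2 + 4*v) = (v - 4)*(v - 2)*(v^2 - v) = (v - 4)*(v - 2)*(v - 1)*(v)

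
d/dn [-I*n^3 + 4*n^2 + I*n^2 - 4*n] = -3*I*n^2 + 2*n*(4 + I) - 4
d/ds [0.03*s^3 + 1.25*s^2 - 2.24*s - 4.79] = 0.09*s^2 + 2.5*s - 2.24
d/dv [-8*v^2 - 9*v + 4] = -16*v - 9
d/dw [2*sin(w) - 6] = 2*cos(w)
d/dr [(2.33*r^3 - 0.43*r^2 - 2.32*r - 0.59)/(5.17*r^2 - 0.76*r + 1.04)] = (12.0461*r^4 - 3.5416*r^3 + 19.5908*r^2 + 5.2062*r - 2.8612)/(26.7289*r^4 - 7.8584*r^3 + 11.3312*r^2 - 1.5808*r + 1.0816)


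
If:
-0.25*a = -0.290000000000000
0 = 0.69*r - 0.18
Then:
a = 1.16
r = 0.26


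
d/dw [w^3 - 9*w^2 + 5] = 3*w*(w - 6)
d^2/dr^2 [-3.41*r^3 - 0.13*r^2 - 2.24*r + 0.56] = -20.46*r - 0.26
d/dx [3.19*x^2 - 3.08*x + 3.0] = 6.38*x - 3.08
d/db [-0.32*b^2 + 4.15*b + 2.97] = 4.15 - 0.64*b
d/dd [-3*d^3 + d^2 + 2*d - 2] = -9*d^2 + 2*d + 2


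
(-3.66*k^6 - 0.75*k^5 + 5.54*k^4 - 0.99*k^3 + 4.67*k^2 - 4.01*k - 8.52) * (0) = 0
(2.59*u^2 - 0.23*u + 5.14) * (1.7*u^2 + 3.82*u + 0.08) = 4.403*u^4 + 9.5028*u^3 + 8.0666*u^2 + 19.6164*u + 0.4112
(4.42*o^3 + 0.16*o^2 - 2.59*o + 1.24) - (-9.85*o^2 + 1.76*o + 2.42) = 4.42*o^3 + 10.01*o^2 - 4.35*o - 1.18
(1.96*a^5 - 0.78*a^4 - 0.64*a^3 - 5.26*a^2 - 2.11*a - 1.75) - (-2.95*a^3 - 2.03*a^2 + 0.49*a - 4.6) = 1.96*a^5 - 0.78*a^4 + 2.31*a^3 - 3.23*a^2 - 2.6*a + 2.85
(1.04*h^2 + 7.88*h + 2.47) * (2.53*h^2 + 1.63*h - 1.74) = 2.6312*h^4 + 21.6316*h^3 + 17.2839*h^2 - 9.6851*h - 4.2978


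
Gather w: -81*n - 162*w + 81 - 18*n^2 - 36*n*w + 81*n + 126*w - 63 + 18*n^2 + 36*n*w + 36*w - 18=0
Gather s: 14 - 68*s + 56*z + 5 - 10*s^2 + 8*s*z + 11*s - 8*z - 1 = -10*s^2 + s*(8*z - 57) + 48*z + 18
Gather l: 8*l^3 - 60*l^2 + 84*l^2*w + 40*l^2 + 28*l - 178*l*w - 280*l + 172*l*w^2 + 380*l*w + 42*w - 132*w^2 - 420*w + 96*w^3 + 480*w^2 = 8*l^3 + l^2*(84*w - 20) + l*(172*w^2 + 202*w - 252) + 96*w^3 + 348*w^2 - 378*w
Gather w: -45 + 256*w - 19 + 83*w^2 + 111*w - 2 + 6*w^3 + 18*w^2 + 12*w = 6*w^3 + 101*w^2 + 379*w - 66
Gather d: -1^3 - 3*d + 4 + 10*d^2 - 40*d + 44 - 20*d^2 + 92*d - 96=-10*d^2 + 49*d - 49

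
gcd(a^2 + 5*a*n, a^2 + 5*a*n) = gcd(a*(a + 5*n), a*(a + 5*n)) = a^2 + 5*a*n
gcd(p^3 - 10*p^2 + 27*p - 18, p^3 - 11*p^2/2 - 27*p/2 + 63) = p^2 - 9*p + 18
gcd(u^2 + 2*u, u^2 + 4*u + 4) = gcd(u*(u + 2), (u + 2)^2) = u + 2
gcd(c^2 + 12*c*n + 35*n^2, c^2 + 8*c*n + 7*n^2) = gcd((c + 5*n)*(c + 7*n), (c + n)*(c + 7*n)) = c + 7*n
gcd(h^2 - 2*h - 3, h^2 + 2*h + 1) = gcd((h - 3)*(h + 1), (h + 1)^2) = h + 1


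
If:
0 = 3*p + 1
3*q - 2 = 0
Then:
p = -1/3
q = 2/3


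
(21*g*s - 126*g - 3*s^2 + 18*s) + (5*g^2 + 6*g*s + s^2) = 5*g^2 + 27*g*s - 126*g - 2*s^2 + 18*s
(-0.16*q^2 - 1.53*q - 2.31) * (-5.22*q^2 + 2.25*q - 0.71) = 0.8352*q^4 + 7.6266*q^3 + 8.7293*q^2 - 4.1112*q + 1.6401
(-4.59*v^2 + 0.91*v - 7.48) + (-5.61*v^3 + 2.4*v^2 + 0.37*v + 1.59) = -5.61*v^3 - 2.19*v^2 + 1.28*v - 5.89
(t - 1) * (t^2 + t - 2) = t^3 - 3*t + 2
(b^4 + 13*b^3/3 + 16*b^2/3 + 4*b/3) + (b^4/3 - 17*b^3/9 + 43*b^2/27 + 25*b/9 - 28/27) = 4*b^4/3 + 22*b^3/9 + 187*b^2/27 + 37*b/9 - 28/27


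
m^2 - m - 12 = (m - 4)*(m + 3)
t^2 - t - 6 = (t - 3)*(t + 2)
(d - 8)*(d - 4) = d^2 - 12*d + 32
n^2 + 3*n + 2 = (n + 1)*(n + 2)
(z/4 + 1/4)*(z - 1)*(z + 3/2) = z^3/4 + 3*z^2/8 - z/4 - 3/8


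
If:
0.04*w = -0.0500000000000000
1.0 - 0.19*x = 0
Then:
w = -1.25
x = 5.26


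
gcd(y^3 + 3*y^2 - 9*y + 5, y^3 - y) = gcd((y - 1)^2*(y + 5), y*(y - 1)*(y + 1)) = y - 1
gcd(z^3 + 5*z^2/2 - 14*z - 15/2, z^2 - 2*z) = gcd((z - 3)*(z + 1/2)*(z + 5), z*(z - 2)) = 1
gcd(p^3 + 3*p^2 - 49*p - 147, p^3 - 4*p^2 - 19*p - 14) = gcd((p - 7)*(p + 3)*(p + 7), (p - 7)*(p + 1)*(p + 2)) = p - 7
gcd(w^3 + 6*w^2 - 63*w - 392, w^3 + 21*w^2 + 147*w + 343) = w^2 + 14*w + 49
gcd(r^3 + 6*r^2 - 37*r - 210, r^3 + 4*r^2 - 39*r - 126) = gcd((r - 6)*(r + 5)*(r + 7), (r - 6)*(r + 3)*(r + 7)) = r^2 + r - 42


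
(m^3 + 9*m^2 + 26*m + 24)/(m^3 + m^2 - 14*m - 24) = (m + 4)/(m - 4)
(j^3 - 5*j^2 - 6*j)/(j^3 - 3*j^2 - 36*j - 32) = j*(j - 6)/(j^2 - 4*j - 32)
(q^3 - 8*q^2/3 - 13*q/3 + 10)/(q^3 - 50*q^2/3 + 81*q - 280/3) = (q^2 - q - 6)/(q^2 - 15*q + 56)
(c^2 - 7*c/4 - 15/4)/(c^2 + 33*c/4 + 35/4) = (c - 3)/(c + 7)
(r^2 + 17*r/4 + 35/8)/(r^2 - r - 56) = (r^2 + 17*r/4 + 35/8)/(r^2 - r - 56)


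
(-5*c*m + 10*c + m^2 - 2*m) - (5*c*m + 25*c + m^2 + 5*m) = -10*c*m - 15*c - 7*m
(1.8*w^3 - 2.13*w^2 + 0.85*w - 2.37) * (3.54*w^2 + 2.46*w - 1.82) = 6.372*w^5 - 3.1122*w^4 - 5.5068*w^3 - 2.4222*w^2 - 7.3772*w + 4.3134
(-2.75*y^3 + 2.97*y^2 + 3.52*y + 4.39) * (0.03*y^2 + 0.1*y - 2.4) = -0.0825*y^5 - 0.1859*y^4 + 7.0026*y^3 - 6.6443*y^2 - 8.009*y - 10.536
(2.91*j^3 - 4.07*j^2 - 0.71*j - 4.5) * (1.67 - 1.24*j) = -3.6084*j^4 + 9.9065*j^3 - 5.9165*j^2 + 4.3943*j - 7.515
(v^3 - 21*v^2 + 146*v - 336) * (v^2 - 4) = v^5 - 21*v^4 + 142*v^3 - 252*v^2 - 584*v + 1344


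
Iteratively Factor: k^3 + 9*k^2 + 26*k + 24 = (k + 2)*(k^2 + 7*k + 12) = (k + 2)*(k + 3)*(k + 4)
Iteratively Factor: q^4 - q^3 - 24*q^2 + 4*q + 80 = (q + 4)*(q^3 - 5*q^2 - 4*q + 20) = (q - 2)*(q + 4)*(q^2 - 3*q - 10) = (q - 5)*(q - 2)*(q + 4)*(q + 2)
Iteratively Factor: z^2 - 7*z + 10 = (z - 5)*(z - 2)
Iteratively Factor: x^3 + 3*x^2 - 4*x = (x + 4)*(x^2 - x) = x*(x + 4)*(x - 1)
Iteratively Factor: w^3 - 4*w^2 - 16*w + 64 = (w - 4)*(w^2 - 16) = (w - 4)*(w + 4)*(w - 4)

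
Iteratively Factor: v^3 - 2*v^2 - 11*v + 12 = (v - 1)*(v^2 - v - 12) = (v - 1)*(v + 3)*(v - 4)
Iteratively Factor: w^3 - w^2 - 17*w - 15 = (w - 5)*(w^2 + 4*w + 3) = (w - 5)*(w + 3)*(w + 1)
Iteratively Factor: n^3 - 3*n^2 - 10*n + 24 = (n + 3)*(n^2 - 6*n + 8) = (n - 2)*(n + 3)*(n - 4)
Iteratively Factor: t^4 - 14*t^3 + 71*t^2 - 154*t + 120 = (t - 3)*(t^3 - 11*t^2 + 38*t - 40) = (t - 3)*(t - 2)*(t^2 - 9*t + 20) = (t - 4)*(t - 3)*(t - 2)*(t - 5)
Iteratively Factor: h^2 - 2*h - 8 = (h - 4)*(h + 2)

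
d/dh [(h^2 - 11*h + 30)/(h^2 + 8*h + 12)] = (19*h^2 - 36*h - 372)/(h^4 + 16*h^3 + 88*h^2 + 192*h + 144)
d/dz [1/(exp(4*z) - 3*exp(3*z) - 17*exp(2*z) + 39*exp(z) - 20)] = (-4*exp(3*z) + 9*exp(2*z) + 34*exp(z) - 39)*exp(z)/(-exp(4*z) + 3*exp(3*z) + 17*exp(2*z) - 39*exp(z) + 20)^2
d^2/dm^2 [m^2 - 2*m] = 2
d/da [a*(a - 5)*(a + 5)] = 3*a^2 - 25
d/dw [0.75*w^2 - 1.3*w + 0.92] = 1.5*w - 1.3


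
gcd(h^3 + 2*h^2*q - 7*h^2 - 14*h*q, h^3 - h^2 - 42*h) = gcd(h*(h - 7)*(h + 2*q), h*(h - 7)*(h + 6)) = h^2 - 7*h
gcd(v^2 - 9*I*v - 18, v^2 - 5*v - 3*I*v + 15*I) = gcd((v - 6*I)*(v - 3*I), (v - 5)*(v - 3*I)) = v - 3*I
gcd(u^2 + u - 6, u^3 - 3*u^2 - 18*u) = u + 3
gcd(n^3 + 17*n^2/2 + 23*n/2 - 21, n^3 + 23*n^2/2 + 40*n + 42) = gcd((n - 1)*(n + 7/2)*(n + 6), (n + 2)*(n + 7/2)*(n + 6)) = n^2 + 19*n/2 + 21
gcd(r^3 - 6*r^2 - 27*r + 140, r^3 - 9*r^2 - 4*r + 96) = r - 4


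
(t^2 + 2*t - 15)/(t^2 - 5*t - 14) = (-t^2 - 2*t + 15)/(-t^2 + 5*t + 14)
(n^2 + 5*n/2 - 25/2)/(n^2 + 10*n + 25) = (n - 5/2)/(n + 5)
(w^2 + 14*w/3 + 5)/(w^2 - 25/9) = 3*(w + 3)/(3*w - 5)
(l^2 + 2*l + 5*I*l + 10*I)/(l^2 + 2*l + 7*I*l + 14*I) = (l + 5*I)/(l + 7*I)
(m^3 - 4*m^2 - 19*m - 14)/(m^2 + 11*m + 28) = (m^3 - 4*m^2 - 19*m - 14)/(m^2 + 11*m + 28)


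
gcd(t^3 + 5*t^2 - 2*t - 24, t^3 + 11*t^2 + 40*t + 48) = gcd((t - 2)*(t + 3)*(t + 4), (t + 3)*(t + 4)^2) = t^2 + 7*t + 12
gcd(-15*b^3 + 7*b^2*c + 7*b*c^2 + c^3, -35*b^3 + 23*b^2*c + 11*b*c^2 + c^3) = 5*b^2 - 4*b*c - c^2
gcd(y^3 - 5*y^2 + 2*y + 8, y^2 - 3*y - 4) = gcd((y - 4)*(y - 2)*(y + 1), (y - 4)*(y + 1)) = y^2 - 3*y - 4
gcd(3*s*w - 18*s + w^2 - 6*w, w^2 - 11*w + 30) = w - 6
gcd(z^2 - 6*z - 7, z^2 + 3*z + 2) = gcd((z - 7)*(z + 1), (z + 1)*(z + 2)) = z + 1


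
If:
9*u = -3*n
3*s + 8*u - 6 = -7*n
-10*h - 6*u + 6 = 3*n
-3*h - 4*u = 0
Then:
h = 24/49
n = 54/49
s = 20/49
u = -18/49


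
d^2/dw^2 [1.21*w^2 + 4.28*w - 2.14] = 2.42000000000000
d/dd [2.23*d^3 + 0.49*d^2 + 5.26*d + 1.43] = 6.69*d^2 + 0.98*d + 5.26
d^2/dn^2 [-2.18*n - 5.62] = 0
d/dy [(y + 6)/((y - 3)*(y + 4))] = (-y^2 - 12*y - 18)/(y^4 + 2*y^3 - 23*y^2 - 24*y + 144)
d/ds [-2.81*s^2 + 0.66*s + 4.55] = 0.66 - 5.62*s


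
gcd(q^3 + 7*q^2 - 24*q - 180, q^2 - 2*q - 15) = q - 5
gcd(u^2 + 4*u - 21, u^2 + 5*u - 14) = u + 7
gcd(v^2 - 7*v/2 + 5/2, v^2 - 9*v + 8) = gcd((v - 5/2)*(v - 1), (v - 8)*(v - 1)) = v - 1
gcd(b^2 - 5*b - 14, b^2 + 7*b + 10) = b + 2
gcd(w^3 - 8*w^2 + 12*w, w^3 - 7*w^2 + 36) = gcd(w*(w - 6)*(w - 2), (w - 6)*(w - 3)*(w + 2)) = w - 6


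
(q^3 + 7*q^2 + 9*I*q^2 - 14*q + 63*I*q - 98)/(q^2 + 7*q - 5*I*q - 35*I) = (q^2 + 9*I*q - 14)/(q - 5*I)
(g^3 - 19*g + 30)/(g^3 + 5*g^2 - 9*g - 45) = (g - 2)/(g + 3)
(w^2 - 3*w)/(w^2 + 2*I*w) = (w - 3)/(w + 2*I)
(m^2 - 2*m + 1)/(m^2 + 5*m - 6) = (m - 1)/(m + 6)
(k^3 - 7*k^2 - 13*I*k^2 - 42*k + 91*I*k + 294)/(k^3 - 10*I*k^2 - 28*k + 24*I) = (k^2 - 7*k*(1 + I) + 49*I)/(k^2 - 4*I*k - 4)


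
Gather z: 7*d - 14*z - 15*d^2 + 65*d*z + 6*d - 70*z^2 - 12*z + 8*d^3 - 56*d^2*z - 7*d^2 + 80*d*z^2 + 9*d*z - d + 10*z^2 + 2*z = 8*d^3 - 22*d^2 + 12*d + z^2*(80*d - 60) + z*(-56*d^2 + 74*d - 24)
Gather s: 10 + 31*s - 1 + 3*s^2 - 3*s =3*s^2 + 28*s + 9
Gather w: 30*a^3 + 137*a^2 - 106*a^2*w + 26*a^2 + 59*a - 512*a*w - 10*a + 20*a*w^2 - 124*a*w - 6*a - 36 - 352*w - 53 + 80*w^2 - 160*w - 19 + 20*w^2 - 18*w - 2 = 30*a^3 + 163*a^2 + 43*a + w^2*(20*a + 100) + w*(-106*a^2 - 636*a - 530) - 110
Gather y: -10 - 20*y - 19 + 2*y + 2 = -18*y - 27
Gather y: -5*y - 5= -5*y - 5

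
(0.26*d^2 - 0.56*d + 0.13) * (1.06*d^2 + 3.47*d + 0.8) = 0.2756*d^4 + 0.3086*d^3 - 1.5974*d^2 + 0.00309999999999999*d + 0.104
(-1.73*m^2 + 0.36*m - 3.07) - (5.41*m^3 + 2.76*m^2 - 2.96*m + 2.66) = -5.41*m^3 - 4.49*m^2 + 3.32*m - 5.73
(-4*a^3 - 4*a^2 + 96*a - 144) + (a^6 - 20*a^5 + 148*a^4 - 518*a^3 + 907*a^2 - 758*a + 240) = a^6 - 20*a^5 + 148*a^4 - 522*a^3 + 903*a^2 - 662*a + 96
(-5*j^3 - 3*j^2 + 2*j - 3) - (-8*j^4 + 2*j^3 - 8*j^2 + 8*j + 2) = 8*j^4 - 7*j^3 + 5*j^2 - 6*j - 5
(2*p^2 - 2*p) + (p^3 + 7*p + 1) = p^3 + 2*p^2 + 5*p + 1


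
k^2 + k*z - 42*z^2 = (k - 6*z)*(k + 7*z)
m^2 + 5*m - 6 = (m - 1)*(m + 6)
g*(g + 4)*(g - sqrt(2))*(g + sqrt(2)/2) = g^4 - sqrt(2)*g^3/2 + 4*g^3 - 2*sqrt(2)*g^2 - g^2 - 4*g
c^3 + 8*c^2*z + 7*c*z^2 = c*(c + z)*(c + 7*z)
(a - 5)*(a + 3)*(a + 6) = a^3 + 4*a^2 - 27*a - 90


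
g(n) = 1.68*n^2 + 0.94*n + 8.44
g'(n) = 3.36*n + 0.94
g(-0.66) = 8.55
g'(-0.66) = -1.28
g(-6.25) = 68.19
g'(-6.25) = -20.06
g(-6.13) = 65.81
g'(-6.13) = -19.66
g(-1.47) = 10.69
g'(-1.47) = -4.00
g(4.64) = 48.97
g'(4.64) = 16.53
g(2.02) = 17.19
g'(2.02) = 7.73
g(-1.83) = 12.35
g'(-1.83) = -5.21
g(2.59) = 22.14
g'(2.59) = 9.64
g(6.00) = 74.56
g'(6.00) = 21.10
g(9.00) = 152.98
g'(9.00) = 31.18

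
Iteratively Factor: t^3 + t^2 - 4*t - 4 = (t + 1)*(t^2 - 4) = (t + 1)*(t + 2)*(t - 2)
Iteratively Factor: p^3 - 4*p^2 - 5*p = (p + 1)*(p^2 - 5*p) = (p - 5)*(p + 1)*(p)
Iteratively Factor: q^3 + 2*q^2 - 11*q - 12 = (q + 4)*(q^2 - 2*q - 3) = (q - 3)*(q + 4)*(q + 1)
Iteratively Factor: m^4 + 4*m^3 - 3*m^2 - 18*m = (m + 3)*(m^3 + m^2 - 6*m) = (m + 3)^2*(m^2 - 2*m) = m*(m + 3)^2*(m - 2)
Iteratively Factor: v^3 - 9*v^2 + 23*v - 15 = (v - 5)*(v^2 - 4*v + 3) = (v - 5)*(v - 3)*(v - 1)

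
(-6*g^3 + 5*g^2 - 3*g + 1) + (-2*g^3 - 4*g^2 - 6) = -8*g^3 + g^2 - 3*g - 5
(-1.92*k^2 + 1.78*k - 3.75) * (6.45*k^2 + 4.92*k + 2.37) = -12.384*k^4 + 2.0346*k^3 - 19.9803*k^2 - 14.2314*k - 8.8875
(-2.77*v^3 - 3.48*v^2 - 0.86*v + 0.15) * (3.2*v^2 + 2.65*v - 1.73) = -8.864*v^5 - 18.4765*v^4 - 7.1819*v^3 + 4.2214*v^2 + 1.8853*v - 0.2595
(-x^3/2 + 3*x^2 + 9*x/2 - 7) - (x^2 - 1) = -x^3/2 + 2*x^2 + 9*x/2 - 6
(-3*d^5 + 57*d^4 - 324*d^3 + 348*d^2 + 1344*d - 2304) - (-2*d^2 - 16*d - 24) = -3*d^5 + 57*d^4 - 324*d^3 + 350*d^2 + 1360*d - 2280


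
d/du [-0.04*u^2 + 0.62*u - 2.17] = 0.62 - 0.08*u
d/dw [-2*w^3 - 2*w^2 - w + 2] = -6*w^2 - 4*w - 1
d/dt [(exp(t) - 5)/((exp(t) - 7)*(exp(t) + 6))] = (-exp(2*t) + 10*exp(t) - 47)*exp(t)/(exp(4*t) - 2*exp(3*t) - 83*exp(2*t) + 84*exp(t) + 1764)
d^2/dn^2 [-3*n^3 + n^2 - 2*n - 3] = 2 - 18*n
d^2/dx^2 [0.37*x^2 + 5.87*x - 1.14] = 0.740000000000000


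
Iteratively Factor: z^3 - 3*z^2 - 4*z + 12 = (z - 3)*(z^2 - 4) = (z - 3)*(z + 2)*(z - 2)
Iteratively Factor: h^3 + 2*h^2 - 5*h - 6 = (h + 1)*(h^2 + h - 6) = (h - 2)*(h + 1)*(h + 3)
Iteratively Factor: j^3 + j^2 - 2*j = (j - 1)*(j^2 + 2*j) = j*(j - 1)*(j + 2)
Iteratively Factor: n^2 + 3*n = (n)*(n + 3)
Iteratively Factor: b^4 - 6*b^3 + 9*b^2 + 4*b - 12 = (b - 3)*(b^3 - 3*b^2 + 4) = (b - 3)*(b - 2)*(b^2 - b - 2) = (b - 3)*(b - 2)^2*(b + 1)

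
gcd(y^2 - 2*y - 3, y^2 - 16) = 1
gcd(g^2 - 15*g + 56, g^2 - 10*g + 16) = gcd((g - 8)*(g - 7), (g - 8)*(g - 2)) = g - 8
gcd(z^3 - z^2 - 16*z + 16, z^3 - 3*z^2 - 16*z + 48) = z^2 - 16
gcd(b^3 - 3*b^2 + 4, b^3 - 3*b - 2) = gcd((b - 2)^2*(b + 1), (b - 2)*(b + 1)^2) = b^2 - b - 2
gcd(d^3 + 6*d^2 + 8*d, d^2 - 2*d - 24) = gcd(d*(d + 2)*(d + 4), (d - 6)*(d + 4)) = d + 4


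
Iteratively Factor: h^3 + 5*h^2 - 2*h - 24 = (h + 4)*(h^2 + h - 6) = (h - 2)*(h + 4)*(h + 3)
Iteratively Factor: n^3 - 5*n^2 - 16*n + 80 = (n - 4)*(n^2 - n - 20) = (n - 5)*(n - 4)*(n + 4)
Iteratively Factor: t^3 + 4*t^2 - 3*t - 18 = (t + 3)*(t^2 + t - 6) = (t + 3)^2*(t - 2)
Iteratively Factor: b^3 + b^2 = (b)*(b^2 + b) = b*(b + 1)*(b)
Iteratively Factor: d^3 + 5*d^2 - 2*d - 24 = (d - 2)*(d^2 + 7*d + 12) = (d - 2)*(d + 3)*(d + 4)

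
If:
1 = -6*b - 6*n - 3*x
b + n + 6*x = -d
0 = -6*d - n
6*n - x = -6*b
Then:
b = 221/24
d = 37/24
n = -37/4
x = -1/4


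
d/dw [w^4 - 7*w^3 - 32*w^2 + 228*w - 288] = 4*w^3 - 21*w^2 - 64*w + 228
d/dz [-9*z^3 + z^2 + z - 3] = -27*z^2 + 2*z + 1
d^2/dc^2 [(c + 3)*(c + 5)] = 2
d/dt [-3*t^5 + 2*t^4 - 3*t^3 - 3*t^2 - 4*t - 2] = -15*t^4 + 8*t^3 - 9*t^2 - 6*t - 4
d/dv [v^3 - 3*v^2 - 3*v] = 3*v^2 - 6*v - 3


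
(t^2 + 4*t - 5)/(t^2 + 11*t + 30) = (t - 1)/(t + 6)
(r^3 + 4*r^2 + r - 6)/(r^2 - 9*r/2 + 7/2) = 2*(r^2 + 5*r + 6)/(2*r - 7)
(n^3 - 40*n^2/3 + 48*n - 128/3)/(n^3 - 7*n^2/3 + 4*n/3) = (n^2 - 12*n + 32)/(n*(n - 1))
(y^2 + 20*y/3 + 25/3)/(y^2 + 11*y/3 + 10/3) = (y + 5)/(y + 2)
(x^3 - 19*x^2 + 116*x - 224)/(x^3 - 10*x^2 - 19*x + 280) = (x - 4)/(x + 5)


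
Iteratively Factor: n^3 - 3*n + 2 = (n - 1)*(n^2 + n - 2) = (n - 1)*(n + 2)*(n - 1)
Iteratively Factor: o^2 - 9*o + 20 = (o - 5)*(o - 4)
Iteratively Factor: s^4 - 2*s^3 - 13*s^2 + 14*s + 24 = (s + 1)*(s^3 - 3*s^2 - 10*s + 24) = (s - 2)*(s + 1)*(s^2 - s - 12) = (s - 4)*(s - 2)*(s + 1)*(s + 3)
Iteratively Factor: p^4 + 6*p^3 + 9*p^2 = (p)*(p^3 + 6*p^2 + 9*p) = p*(p + 3)*(p^2 + 3*p) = p^2*(p + 3)*(p + 3)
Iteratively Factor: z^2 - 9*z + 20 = (z - 4)*(z - 5)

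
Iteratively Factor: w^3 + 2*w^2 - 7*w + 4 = (w - 1)*(w^2 + 3*w - 4) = (w - 1)*(w + 4)*(w - 1)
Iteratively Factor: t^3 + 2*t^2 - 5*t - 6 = (t + 1)*(t^2 + t - 6) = (t + 1)*(t + 3)*(t - 2)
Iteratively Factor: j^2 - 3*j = (j - 3)*(j)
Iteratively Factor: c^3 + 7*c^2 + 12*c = (c + 4)*(c^2 + 3*c) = (c + 3)*(c + 4)*(c)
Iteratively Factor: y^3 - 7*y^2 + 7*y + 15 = (y + 1)*(y^2 - 8*y + 15) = (y - 5)*(y + 1)*(y - 3)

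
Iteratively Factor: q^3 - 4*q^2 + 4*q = (q)*(q^2 - 4*q + 4) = q*(q - 2)*(q - 2)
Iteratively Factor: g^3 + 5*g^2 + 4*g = (g + 1)*(g^2 + 4*g) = g*(g + 1)*(g + 4)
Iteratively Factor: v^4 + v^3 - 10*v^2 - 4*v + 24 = (v - 2)*(v^3 + 3*v^2 - 4*v - 12) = (v - 2)*(v + 3)*(v^2 - 4) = (v - 2)^2*(v + 3)*(v + 2)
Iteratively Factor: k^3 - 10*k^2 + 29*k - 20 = (k - 4)*(k^2 - 6*k + 5) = (k - 5)*(k - 4)*(k - 1)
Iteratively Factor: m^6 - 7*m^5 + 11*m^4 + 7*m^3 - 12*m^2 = (m + 1)*(m^5 - 8*m^4 + 19*m^3 - 12*m^2) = m*(m + 1)*(m^4 - 8*m^3 + 19*m^2 - 12*m) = m*(m - 1)*(m + 1)*(m^3 - 7*m^2 + 12*m) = m*(m - 3)*(m - 1)*(m + 1)*(m^2 - 4*m) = m*(m - 4)*(m - 3)*(m - 1)*(m + 1)*(m)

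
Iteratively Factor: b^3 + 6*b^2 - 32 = (b + 4)*(b^2 + 2*b - 8) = (b - 2)*(b + 4)*(b + 4)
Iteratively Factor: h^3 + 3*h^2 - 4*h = (h + 4)*(h^2 - h) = h*(h + 4)*(h - 1)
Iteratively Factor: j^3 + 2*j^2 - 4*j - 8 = (j + 2)*(j^2 - 4) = (j + 2)^2*(j - 2)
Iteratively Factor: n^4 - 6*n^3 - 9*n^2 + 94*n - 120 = (n - 5)*(n^3 - n^2 - 14*n + 24) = (n - 5)*(n + 4)*(n^2 - 5*n + 6) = (n - 5)*(n - 2)*(n + 4)*(n - 3)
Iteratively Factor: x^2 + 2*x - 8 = (x - 2)*(x + 4)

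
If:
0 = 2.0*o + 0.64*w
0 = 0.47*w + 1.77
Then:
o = 1.21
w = -3.77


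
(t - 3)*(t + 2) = t^2 - t - 6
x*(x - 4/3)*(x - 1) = x^3 - 7*x^2/3 + 4*x/3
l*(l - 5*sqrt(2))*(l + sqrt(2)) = l^3 - 4*sqrt(2)*l^2 - 10*l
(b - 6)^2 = b^2 - 12*b + 36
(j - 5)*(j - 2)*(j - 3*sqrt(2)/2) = j^3 - 7*j^2 - 3*sqrt(2)*j^2/2 + 10*j + 21*sqrt(2)*j/2 - 15*sqrt(2)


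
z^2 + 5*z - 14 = (z - 2)*(z + 7)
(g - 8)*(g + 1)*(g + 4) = g^3 - 3*g^2 - 36*g - 32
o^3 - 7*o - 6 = (o - 3)*(o + 1)*(o + 2)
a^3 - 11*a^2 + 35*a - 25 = (a - 5)^2*(a - 1)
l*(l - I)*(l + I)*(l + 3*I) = l^4 + 3*I*l^3 + l^2 + 3*I*l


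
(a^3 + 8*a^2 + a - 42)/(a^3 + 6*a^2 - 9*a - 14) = (a + 3)/(a + 1)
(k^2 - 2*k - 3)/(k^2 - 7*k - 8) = (k - 3)/(k - 8)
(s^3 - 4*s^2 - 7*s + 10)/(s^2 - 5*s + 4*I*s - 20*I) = (s^2 + s - 2)/(s + 4*I)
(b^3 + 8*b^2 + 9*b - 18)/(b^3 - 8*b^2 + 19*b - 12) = (b^2 + 9*b + 18)/(b^2 - 7*b + 12)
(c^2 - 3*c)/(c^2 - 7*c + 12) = c/(c - 4)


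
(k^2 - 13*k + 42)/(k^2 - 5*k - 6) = (k - 7)/(k + 1)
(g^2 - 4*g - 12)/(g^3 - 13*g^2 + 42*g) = (g + 2)/(g*(g - 7))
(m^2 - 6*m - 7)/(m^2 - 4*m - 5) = (m - 7)/(m - 5)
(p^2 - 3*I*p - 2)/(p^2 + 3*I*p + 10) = (p - I)/(p + 5*I)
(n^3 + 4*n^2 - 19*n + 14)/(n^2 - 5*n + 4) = (n^2 + 5*n - 14)/(n - 4)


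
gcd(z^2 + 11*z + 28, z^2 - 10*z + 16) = 1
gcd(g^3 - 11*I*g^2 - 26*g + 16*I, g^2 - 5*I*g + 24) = g - 8*I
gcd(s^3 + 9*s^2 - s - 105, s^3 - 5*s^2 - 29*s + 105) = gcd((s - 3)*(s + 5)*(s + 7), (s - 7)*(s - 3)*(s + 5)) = s^2 + 2*s - 15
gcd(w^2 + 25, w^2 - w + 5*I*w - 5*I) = w + 5*I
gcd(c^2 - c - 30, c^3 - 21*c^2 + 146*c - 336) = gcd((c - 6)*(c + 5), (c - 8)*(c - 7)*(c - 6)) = c - 6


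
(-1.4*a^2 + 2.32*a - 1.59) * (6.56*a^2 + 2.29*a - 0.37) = -9.184*a^4 + 12.0132*a^3 - 4.5996*a^2 - 4.4995*a + 0.5883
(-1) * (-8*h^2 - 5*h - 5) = 8*h^2 + 5*h + 5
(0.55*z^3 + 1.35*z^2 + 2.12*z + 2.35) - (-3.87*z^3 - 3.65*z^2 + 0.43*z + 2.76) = 4.42*z^3 + 5.0*z^2 + 1.69*z - 0.41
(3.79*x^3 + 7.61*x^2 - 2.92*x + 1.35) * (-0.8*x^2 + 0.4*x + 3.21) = -3.032*x^5 - 4.572*x^4 + 17.5459*x^3 + 22.1801*x^2 - 8.8332*x + 4.3335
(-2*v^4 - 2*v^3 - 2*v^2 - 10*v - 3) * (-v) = 2*v^5 + 2*v^4 + 2*v^3 + 10*v^2 + 3*v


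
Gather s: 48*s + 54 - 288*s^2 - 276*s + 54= -288*s^2 - 228*s + 108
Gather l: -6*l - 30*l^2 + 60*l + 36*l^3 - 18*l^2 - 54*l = 36*l^3 - 48*l^2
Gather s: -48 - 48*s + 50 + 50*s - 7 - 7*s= -5*s - 5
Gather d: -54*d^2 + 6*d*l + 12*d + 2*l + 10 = -54*d^2 + d*(6*l + 12) + 2*l + 10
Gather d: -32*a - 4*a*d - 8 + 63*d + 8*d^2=-32*a + 8*d^2 + d*(63 - 4*a) - 8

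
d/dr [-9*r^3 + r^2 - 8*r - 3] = -27*r^2 + 2*r - 8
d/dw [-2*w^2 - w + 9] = -4*w - 1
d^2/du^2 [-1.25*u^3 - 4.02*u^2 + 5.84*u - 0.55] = -7.5*u - 8.04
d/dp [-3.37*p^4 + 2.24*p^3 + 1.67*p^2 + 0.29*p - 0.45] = -13.48*p^3 + 6.72*p^2 + 3.34*p + 0.29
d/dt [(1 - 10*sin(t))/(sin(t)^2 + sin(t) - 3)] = (10*sin(t)^2 - 2*sin(t) + 29)*cos(t)/(sin(t)^2 + sin(t) - 3)^2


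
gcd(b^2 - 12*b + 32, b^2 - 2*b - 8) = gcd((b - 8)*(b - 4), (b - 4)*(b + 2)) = b - 4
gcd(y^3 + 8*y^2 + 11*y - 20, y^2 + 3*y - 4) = y^2 + 3*y - 4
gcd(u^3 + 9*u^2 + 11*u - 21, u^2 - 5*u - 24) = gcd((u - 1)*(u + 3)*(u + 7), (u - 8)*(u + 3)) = u + 3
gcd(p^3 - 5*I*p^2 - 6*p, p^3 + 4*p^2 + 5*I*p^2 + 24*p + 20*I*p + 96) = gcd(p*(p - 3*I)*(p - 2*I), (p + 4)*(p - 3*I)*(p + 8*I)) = p - 3*I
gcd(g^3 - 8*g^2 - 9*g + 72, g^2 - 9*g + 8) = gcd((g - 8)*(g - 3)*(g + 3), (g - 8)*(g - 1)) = g - 8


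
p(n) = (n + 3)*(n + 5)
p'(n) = 2*n + 8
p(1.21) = 26.14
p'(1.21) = 10.42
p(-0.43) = 11.74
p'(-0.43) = 7.14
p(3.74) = 58.91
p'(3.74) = 15.48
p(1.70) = 31.49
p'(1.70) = 11.40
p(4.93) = 78.74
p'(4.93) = 17.86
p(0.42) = 18.54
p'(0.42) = 8.84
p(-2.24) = 2.10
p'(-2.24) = 3.52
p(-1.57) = 4.90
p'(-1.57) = 4.86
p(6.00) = 99.00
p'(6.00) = 20.00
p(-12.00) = 63.00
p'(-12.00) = -16.00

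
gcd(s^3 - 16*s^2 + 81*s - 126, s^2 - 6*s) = s - 6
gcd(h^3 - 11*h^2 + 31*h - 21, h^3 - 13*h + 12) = h^2 - 4*h + 3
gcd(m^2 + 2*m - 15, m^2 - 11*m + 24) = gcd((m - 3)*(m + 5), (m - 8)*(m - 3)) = m - 3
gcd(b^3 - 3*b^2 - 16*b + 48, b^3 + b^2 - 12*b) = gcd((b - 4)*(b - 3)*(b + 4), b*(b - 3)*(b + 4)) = b^2 + b - 12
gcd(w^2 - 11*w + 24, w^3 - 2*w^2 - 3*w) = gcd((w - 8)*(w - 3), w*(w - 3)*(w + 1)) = w - 3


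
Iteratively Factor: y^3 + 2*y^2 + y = (y + 1)*(y^2 + y) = (y + 1)^2*(y)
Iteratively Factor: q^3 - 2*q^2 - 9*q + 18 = (q - 2)*(q^2 - 9) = (q - 3)*(q - 2)*(q + 3)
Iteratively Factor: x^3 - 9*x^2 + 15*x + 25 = (x - 5)*(x^2 - 4*x - 5) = (x - 5)*(x + 1)*(x - 5)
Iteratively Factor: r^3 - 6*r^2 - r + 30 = (r + 2)*(r^2 - 8*r + 15) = (r - 5)*(r + 2)*(r - 3)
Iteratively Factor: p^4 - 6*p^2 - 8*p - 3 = (p + 1)*(p^3 - p^2 - 5*p - 3) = (p + 1)^2*(p^2 - 2*p - 3) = (p - 3)*(p + 1)^2*(p + 1)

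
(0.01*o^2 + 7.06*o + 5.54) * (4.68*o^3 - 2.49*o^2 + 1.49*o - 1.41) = 0.0468*o^5 + 33.0159*o^4 + 8.3627*o^3 - 3.2893*o^2 - 1.7*o - 7.8114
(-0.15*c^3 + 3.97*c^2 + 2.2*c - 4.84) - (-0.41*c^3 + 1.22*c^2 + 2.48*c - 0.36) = 0.26*c^3 + 2.75*c^2 - 0.28*c - 4.48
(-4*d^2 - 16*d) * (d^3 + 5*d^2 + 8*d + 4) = -4*d^5 - 36*d^4 - 112*d^3 - 144*d^2 - 64*d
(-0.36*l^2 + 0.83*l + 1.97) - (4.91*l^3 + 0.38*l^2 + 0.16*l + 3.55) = -4.91*l^3 - 0.74*l^2 + 0.67*l - 1.58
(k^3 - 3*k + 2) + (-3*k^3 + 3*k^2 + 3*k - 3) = -2*k^3 + 3*k^2 - 1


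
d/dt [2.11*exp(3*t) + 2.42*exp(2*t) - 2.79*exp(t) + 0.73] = (6.33*exp(2*t) + 4.84*exp(t) - 2.79)*exp(t)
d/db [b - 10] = 1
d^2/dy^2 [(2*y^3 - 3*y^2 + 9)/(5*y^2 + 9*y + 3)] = 6*(89*y^3 + 324*y^2 + 423*y + 189)/(125*y^6 + 675*y^5 + 1440*y^4 + 1539*y^3 + 864*y^2 + 243*y + 27)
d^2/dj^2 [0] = 0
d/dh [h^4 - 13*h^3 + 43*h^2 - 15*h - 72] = 4*h^3 - 39*h^2 + 86*h - 15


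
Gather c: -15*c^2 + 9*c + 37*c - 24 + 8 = -15*c^2 + 46*c - 16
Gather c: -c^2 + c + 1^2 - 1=-c^2 + c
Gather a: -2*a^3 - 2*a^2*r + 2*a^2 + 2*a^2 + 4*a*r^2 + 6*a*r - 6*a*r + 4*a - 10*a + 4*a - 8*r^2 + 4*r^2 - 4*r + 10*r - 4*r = -2*a^3 + a^2*(4 - 2*r) + a*(4*r^2 - 2) - 4*r^2 + 2*r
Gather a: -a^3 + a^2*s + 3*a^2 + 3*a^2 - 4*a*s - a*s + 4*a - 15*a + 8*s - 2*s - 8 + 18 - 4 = -a^3 + a^2*(s + 6) + a*(-5*s - 11) + 6*s + 6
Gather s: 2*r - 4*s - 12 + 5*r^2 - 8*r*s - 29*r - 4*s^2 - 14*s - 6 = 5*r^2 - 27*r - 4*s^2 + s*(-8*r - 18) - 18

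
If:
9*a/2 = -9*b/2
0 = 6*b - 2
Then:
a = -1/3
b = 1/3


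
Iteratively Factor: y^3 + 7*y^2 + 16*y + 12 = (y + 3)*(y^2 + 4*y + 4) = (y + 2)*(y + 3)*(y + 2)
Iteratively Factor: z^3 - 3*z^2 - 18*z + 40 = (z - 2)*(z^2 - z - 20) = (z - 5)*(z - 2)*(z + 4)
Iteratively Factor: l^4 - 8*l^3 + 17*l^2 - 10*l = (l)*(l^3 - 8*l^2 + 17*l - 10) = l*(l - 5)*(l^2 - 3*l + 2) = l*(l - 5)*(l - 1)*(l - 2)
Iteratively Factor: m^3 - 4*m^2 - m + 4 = (m - 1)*(m^2 - 3*m - 4) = (m - 4)*(m - 1)*(m + 1)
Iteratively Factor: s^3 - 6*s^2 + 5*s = (s - 1)*(s^2 - 5*s) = (s - 5)*(s - 1)*(s)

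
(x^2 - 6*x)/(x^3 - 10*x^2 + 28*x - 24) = x/(x^2 - 4*x + 4)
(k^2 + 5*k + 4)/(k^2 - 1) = (k + 4)/(k - 1)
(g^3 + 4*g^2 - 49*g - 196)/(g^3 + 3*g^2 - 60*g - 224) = (g - 7)/(g - 8)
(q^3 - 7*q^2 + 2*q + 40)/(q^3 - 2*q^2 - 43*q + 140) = (q + 2)/(q + 7)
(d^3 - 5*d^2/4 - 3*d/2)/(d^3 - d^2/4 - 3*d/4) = (d - 2)/(d - 1)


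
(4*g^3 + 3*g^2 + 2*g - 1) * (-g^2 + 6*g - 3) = -4*g^5 + 21*g^4 + 4*g^3 + 4*g^2 - 12*g + 3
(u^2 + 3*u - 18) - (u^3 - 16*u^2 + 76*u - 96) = -u^3 + 17*u^2 - 73*u + 78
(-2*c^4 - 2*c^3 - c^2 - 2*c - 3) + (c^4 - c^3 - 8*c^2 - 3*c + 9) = -c^4 - 3*c^3 - 9*c^2 - 5*c + 6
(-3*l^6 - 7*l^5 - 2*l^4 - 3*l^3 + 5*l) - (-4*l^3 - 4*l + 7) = -3*l^6 - 7*l^5 - 2*l^4 + l^3 + 9*l - 7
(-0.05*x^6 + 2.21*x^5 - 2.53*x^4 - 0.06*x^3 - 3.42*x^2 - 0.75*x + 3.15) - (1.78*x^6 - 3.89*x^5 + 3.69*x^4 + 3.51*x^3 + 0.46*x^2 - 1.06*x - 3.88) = -1.83*x^6 + 6.1*x^5 - 6.22*x^4 - 3.57*x^3 - 3.88*x^2 + 0.31*x + 7.03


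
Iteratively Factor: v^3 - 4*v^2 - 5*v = (v - 5)*(v^2 + v) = v*(v - 5)*(v + 1)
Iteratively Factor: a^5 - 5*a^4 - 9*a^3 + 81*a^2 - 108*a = (a - 3)*(a^4 - 2*a^3 - 15*a^2 + 36*a) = (a - 3)*(a + 4)*(a^3 - 6*a^2 + 9*a) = (a - 3)^2*(a + 4)*(a^2 - 3*a) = a*(a - 3)^2*(a + 4)*(a - 3)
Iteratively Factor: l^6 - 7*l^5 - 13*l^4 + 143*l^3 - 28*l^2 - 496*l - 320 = (l - 4)*(l^5 - 3*l^4 - 25*l^3 + 43*l^2 + 144*l + 80) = (l - 4)*(l + 1)*(l^4 - 4*l^3 - 21*l^2 + 64*l + 80) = (l - 4)^2*(l + 1)*(l^3 - 21*l - 20) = (l - 5)*(l - 4)^2*(l + 1)*(l^2 + 5*l + 4) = (l - 5)*(l - 4)^2*(l + 1)*(l + 4)*(l + 1)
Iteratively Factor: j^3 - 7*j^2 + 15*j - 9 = (j - 3)*(j^2 - 4*j + 3) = (j - 3)*(j - 1)*(j - 3)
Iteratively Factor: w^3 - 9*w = (w + 3)*(w^2 - 3*w) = (w - 3)*(w + 3)*(w)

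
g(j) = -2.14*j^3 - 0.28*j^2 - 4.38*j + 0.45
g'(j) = -6.42*j^2 - 0.56*j - 4.38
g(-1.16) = 8.49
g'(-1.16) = -12.37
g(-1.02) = 6.90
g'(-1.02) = -10.49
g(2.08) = -29.13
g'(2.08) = -33.32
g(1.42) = -12.46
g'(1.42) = -18.12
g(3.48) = -108.37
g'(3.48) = -84.08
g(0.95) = -5.80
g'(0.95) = -10.71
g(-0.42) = 2.40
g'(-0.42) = -5.28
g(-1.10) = 7.78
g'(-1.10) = -11.53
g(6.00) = -498.15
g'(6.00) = -238.86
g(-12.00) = 3710.61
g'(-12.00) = -922.14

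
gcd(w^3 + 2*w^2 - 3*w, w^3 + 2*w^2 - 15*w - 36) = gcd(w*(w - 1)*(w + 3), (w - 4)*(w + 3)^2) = w + 3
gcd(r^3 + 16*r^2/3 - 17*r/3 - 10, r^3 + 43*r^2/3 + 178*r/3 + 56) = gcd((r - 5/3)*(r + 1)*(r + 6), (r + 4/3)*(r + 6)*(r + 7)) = r + 6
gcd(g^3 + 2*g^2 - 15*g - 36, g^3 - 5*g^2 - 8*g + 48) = g^2 - g - 12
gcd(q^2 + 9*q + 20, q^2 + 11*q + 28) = q + 4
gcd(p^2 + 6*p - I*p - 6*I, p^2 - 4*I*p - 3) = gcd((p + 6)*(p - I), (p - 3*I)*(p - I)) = p - I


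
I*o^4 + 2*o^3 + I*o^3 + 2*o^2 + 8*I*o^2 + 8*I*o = o*(o - 4*I)*(o + 2*I)*(I*o + I)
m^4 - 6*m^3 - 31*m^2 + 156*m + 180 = (m - 6)^2*(m + 1)*(m + 5)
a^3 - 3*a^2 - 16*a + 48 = (a - 4)*(a - 3)*(a + 4)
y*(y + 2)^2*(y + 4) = y^4 + 8*y^3 + 20*y^2 + 16*y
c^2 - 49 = (c - 7)*(c + 7)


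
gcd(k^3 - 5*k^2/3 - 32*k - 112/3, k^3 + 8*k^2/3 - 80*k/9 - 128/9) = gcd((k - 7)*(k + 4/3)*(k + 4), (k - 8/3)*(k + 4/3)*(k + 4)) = k^2 + 16*k/3 + 16/3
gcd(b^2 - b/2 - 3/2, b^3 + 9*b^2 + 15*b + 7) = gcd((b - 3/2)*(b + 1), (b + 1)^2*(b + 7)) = b + 1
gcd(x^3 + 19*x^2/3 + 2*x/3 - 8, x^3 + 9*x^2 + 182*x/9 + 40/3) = x^2 + 22*x/3 + 8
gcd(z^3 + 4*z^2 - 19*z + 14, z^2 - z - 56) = z + 7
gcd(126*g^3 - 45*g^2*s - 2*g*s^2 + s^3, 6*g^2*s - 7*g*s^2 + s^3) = -6*g + s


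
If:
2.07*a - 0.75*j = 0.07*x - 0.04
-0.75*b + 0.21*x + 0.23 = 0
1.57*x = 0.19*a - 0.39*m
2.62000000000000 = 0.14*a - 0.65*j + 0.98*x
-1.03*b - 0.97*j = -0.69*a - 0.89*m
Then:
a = -1.32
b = 0.43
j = -3.64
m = -2.44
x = 0.45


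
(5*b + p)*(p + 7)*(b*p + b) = 5*b^2*p^2 + 40*b^2*p + 35*b^2 + b*p^3 + 8*b*p^2 + 7*b*p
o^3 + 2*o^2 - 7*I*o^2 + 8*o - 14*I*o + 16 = (o + 2)*(o - 8*I)*(o + I)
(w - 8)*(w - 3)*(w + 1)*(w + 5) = w^4 - 5*w^3 - 37*w^2 + 89*w + 120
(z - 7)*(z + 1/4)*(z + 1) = z^3 - 23*z^2/4 - 17*z/2 - 7/4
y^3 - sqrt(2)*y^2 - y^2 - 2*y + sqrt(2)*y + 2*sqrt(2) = (y - 2)*(y + 1)*(y - sqrt(2))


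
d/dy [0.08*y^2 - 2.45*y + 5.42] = 0.16*y - 2.45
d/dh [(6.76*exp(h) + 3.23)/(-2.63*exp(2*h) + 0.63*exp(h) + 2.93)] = (17.7788*exp(2*h) + 16.9898*exp(h) + 17.7719)*exp(h)/(6.9169*exp(4*h) - 3.3138*exp(3*h) - 15.0149*exp(2*h) + 3.6918*exp(h) + 8.5849)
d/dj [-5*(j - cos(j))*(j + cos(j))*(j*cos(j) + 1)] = 5*j^3*sin(j) - 15*j^2*cos(j) - 15*j*sin(j)*cos(j)^2 - 10*j - 5*sin(2*j) + 5*cos(j)^3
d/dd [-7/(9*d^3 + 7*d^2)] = 7*(27*d + 14)/(d^3*(9*d + 7)^2)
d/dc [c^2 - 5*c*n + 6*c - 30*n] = 2*c - 5*n + 6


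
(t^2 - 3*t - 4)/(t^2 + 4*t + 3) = (t - 4)/(t + 3)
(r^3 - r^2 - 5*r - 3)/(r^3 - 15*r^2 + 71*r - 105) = (r^2 + 2*r + 1)/(r^2 - 12*r + 35)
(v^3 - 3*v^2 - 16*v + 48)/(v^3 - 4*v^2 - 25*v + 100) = (v^2 + v - 12)/(v^2 - 25)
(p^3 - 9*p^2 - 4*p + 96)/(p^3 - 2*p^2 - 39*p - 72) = (p - 4)/(p + 3)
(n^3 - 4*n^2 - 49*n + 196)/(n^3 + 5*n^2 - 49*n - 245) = (n - 4)/(n + 5)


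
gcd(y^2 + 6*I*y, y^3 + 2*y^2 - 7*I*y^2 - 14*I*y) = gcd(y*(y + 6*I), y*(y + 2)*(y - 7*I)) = y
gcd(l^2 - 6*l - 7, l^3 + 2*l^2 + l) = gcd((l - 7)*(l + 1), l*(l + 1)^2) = l + 1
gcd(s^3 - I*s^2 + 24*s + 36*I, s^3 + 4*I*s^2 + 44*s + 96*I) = s^2 - 4*I*s + 12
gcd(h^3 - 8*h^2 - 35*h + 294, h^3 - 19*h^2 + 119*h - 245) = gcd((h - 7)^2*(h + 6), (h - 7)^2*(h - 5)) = h^2 - 14*h + 49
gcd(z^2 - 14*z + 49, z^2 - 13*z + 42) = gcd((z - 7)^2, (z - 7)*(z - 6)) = z - 7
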